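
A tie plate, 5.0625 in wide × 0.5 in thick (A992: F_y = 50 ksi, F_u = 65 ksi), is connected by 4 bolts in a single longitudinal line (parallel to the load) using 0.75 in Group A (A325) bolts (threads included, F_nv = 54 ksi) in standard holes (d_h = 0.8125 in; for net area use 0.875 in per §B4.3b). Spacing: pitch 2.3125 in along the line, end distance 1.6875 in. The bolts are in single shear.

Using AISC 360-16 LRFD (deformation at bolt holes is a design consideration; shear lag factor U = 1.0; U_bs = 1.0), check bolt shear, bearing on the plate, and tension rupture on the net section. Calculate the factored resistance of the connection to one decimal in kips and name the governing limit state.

Bolt shear: A_b = π(0.75)²/4 = 0.44179 in². φR_n = 0.75 × 54 × 0.44179 × 4 × 1 = 71.6 kips.
Bearing (0.5 in plate, F_u = 65 ksi): end bolts L_c = 1.6875 − 0.8125/2 = 1.28125, R_n = min(1.2×1.28125×0.5×65, 2.4×0.75×0.5×65) = 49.969 kips/bolt; interior L_c = 2.3125 − 0.8125 = 1.5, R_n = 58.5 kips/bolt. φR_n = 0.75 × (1×49.969 + 3×58.5) = 169.1 kips.
Tension rupture (net): A_n = (5.0625 − 1×0.875)×0.5 = 2.0938 in² (U = 1.0, A_e = A_n). φR_n = 0.75 × 65 × 2.0938 = 102.1 kips.
Governing: min(71.6, 169.1, 102.1) = 71.6 kips → bolt shear.

71.6 kips (bolt shear governs)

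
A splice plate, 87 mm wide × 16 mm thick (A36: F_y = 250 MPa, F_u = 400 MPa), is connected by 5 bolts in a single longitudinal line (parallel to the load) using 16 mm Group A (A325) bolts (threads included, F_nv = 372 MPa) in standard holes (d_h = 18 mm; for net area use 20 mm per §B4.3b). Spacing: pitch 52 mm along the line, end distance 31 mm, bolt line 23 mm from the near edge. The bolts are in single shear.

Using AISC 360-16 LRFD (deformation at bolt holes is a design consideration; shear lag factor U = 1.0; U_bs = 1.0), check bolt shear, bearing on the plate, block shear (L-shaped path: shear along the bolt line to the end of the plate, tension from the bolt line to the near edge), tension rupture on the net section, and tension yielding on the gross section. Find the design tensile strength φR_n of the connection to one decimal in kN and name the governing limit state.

280.5 kN (bolt shear governs)

Bolt shear: A_b = π(16)²/4 = 201.06 mm². φR_n = 0.75 × 372 × 201.06 × 5 × 1 = 280.5 kN.
Bearing (16 mm plate, F_u = 400 MPa): end bolts L_c = 31 − 18/2 = 22, R_n = min(1.2×22×16×400, 2.4×16×16×400) = 168.96 kN/bolt; interior L_c = 52 − 18 = 34, R_n = 245.76 kN/bolt. φR_n = 0.75 × (1×168.96 + 4×245.76) = 864.0 kN.
Block shear: shear path 1×[31+4×52] = 1×239 mm, A_gv = 3824, A_nv = 1×(239 − 4.5×20)×16 = 2384 mm²; tension to near edge: (23 − 0.5×20)×16 = 208 mm². R_n = min(0.6×400×2384, 0.6×250×3824) + 1.0×400×208 = min(572.16, 573.6) + 83.2 = 655.36 kN. φR_n = 0.75 × 655.36 = 491.5 kN.
Tension rupture (net): A_n = (87 − 1×20)×16 = 1072 mm² (U = 1.0, A_e = A_n). φR_n = 0.75 × 400 × 1072 = 321.6 kN.
Tension yield (gross): A_g = 87×16 = 1392 mm². φR_n = 0.90 × 250 × 1392 = 313.2 kN.
Governing: min(280.5, 864.0, 491.5, 321.6, 313.2) = 280.5 kN → bolt shear.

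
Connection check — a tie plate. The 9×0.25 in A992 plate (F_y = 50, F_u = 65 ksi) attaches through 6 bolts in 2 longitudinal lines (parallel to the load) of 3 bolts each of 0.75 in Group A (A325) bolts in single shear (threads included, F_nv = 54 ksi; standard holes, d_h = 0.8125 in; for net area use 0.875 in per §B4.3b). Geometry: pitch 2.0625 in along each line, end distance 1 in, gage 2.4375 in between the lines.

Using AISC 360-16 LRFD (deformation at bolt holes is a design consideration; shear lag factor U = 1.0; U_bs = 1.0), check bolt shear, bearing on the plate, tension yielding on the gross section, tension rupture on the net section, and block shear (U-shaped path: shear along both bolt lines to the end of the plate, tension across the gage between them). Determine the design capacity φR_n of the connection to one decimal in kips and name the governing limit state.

Bolt shear: A_b = π(0.75)²/4 = 0.44179 in². φR_n = 0.75 × 54 × 0.44179 × 6 × 1 = 107.4 kips.
Bearing (0.25 in plate, F_u = 65 ksi): end bolts L_c = 1 − 0.8125/2 = 0.59375, R_n = min(1.2×0.59375×0.25×65, 2.4×0.75×0.25×65) = 11.578 kips/bolt; interior L_c = 2.0625 − 0.8125 = 1.25, R_n = 24.375 kips/bolt. φR_n = 0.75 × (2×11.578 + 4×24.375) = 90.5 kips.
Tension yield (gross): A_g = 9×0.25 = 2.25 in². φR_n = 0.90 × 50 × 2.25 = 101.3 kips.
Tension rupture (net): A_n = (9 − 2×0.875)×0.25 = 1.8125 in² (U = 1.0, A_e = A_n). φR_n = 0.75 × 65 × 1.8125 = 88.4 kips.
Block shear: shear path 2×[1+2×2.0625] = 2×5.125 in, A_gv = 2.5625, A_nv = 2×(5.125 − 2.5×0.875)×0.25 = 1.4688 in²; tension across gage: (2.4375 − 1×0.875)×0.25 = 0.39063 in². R_n = min(0.6×65×1.4688, 0.6×50×2.5625) + 1.0×65×0.39063 = min(57.283, 76.875) + 25.391 = 82.674 kips. φR_n = 0.75 × 82.674 = 62.0 kips.
Governing: min(107.4, 90.5, 101.3, 88.4, 62.0) = 62.0 kips → block shear.

62.0 kips (block shear governs)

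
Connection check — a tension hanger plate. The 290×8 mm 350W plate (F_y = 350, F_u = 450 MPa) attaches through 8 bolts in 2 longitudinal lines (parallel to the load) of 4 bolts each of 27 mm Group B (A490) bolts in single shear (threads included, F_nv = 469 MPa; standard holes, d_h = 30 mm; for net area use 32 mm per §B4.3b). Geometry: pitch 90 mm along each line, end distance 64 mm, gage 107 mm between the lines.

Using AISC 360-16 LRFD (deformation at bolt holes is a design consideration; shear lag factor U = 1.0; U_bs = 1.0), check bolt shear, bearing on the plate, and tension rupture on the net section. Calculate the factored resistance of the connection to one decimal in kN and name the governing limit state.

610.2 kN (net-section rupture governs)

Bolt shear: A_b = π(27)²/4 = 572.56 mm². φR_n = 0.75 × 469 × 572.56 × 8 × 1 = 1611.2 kN.
Bearing (8 mm plate, F_u = 450 MPa): end bolts L_c = 64 − 30/2 = 49, R_n = min(1.2×49×8×450, 2.4×27×8×450) = 211.68 kN/bolt; interior L_c = 90 − 30 = 60, R_n = 233.28 kN/bolt. φR_n = 0.75 × (2×211.68 + 6×233.28) = 1367.3 kN.
Tension rupture (net): A_n = (290 − 2×32)×8 = 1808 mm² (U = 1.0, A_e = A_n). φR_n = 0.75 × 450 × 1808 = 610.2 kN.
Governing: min(1611.2, 1367.3, 610.2) = 610.2 kN → net-section rupture.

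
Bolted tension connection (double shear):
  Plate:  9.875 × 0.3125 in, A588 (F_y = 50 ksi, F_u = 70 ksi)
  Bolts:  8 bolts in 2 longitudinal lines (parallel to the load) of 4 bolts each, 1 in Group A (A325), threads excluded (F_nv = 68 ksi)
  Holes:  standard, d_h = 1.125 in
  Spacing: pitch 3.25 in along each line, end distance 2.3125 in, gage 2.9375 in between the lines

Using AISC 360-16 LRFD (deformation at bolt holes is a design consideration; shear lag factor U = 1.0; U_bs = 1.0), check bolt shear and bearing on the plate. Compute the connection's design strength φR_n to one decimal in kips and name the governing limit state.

Bolt shear: A_b = π(1)²/4 = 0.7854 in². φR_n = 0.75 × 68 × 0.7854 × 8 × 2 = 640.9 kips.
Bearing (0.3125 in plate, F_u = 70 ksi): end bolts L_c = 2.3125 − 1.125/2 = 1.75, R_n = min(1.2×1.75×0.3125×70, 2.4×1×0.3125×70) = 45.938 kips/bolt; interior L_c = 3.25 − 1.125 = 2.125, R_n = 52.5 kips/bolt. φR_n = 0.75 × (2×45.938 + 6×52.5) = 305.2 kips.
Governing: min(640.9, 305.2) = 305.2 kips → bearing.

305.2 kips (bearing governs)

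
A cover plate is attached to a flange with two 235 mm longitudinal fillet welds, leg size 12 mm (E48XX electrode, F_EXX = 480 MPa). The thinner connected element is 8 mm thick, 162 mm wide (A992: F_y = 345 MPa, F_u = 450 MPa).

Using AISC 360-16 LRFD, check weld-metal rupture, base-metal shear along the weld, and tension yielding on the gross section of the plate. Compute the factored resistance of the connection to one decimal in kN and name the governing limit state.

402.4 kN (gross-section yield governs)

Weld metal: throat = 0.707×12 = 8.484 mm, L = 2×235 = 470 mm. φR_n = 0.75 × 0.6 × 480 × 8.484 × 470 = 861.3 kN.
Base metal shear (8 mm plate): yield φR_n = 1.0×0.6×345×8×470 = 778.3 kN; rupture φR_n = 0.75×0.6×450×8×470 = 761.4 kN; take 761.4 kN (rupture).
Tension yield (gross): A_g = 162×8 = 1296 mm². φR_n = 0.90 × 345 × 1296 = 402.4 kN.
Governing: min(861.3, 761.4, 402.4) = 402.4 kN → gross-section yield.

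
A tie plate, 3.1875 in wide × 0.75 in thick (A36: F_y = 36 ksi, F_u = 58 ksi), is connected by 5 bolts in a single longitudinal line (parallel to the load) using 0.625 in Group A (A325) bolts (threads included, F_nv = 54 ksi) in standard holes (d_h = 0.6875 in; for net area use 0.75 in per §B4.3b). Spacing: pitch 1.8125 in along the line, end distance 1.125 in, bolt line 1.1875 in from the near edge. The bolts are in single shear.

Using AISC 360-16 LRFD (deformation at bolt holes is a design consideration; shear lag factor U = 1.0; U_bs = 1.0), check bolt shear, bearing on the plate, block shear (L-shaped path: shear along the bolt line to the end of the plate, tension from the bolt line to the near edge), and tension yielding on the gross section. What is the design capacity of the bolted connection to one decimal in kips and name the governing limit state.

62.1 kips (bolt shear governs)

Bolt shear: A_b = π(0.625)²/4 = 0.3068 in². φR_n = 0.75 × 54 × 0.3068 × 5 × 1 = 62.1 kips.
Bearing (0.75 in plate, F_u = 58 ksi): end bolts L_c = 1.125 − 0.6875/2 = 0.78125, R_n = min(1.2×0.78125×0.75×58, 2.4×0.625×0.75×58) = 40.781 kips/bolt; interior L_c = 1.8125 − 0.6875 = 1.125, R_n = 58.725 kips/bolt. φR_n = 0.75 × (1×40.781 + 4×58.725) = 206.8 kips.
Block shear: shear path 1×[1.125+4×1.8125] = 1×8.375 in, A_gv = 6.2813, A_nv = 1×(8.375 − 4.5×0.75)×0.75 = 3.75 in²; tension to near edge: (1.1875 − 0.5×0.75)×0.75 = 0.60938 in². R_n = min(0.6×58×3.75, 0.6×36×6.2813) + 1.0×58×0.60938 = min(130.5, 135.68) + 35.344 = 165.84 kips. φR_n = 0.75 × 165.84 = 124.4 kips.
Tension yield (gross): A_g = 3.1875×0.75 = 2.3906 in². φR_n = 0.90 × 36 × 2.3906 = 77.5 kips.
Governing: min(62.1, 206.8, 124.4, 77.5) = 62.1 kips → bolt shear.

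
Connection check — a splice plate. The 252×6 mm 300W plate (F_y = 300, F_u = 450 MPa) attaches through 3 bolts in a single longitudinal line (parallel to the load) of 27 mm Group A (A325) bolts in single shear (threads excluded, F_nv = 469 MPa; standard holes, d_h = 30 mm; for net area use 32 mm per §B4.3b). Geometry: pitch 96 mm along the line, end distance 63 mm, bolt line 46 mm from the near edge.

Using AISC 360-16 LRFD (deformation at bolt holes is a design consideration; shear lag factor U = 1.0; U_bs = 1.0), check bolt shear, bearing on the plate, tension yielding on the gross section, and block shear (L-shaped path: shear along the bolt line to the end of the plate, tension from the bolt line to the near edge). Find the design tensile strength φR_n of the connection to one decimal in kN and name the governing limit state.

267.3 kN (block shear governs)

Bolt shear: A_b = π(27)²/4 = 572.56 mm². φR_n = 0.75 × 469 × 572.56 × 3 × 1 = 604.2 kN.
Bearing (6 mm plate, F_u = 450 MPa): end bolts L_c = 63 − 30/2 = 48, R_n = min(1.2×48×6×450, 2.4×27×6×450) = 155.52 kN/bolt; interior L_c = 96 − 30 = 66, R_n = 174.96 kN/bolt. φR_n = 0.75 × (1×155.52 + 2×174.96) = 379.1 kN.
Tension yield (gross): A_g = 252×6 = 1512 mm². φR_n = 0.90 × 300 × 1512 = 408.2 kN.
Block shear: shear path 1×[63+2×96] = 1×255 mm, A_gv = 1530, A_nv = 1×(255 − 2.5×32)×6 = 1050 mm²; tension to near edge: (46 − 0.5×32)×6 = 180 mm². R_n = min(0.6×450×1050, 0.6×300×1530) + 1.0×450×180 = min(283.5, 275.4) + 81 = 356.4 kN. φR_n = 0.75 × 356.4 = 267.3 kN.
Governing: min(604.2, 379.1, 408.2, 267.3) = 267.3 kN → block shear.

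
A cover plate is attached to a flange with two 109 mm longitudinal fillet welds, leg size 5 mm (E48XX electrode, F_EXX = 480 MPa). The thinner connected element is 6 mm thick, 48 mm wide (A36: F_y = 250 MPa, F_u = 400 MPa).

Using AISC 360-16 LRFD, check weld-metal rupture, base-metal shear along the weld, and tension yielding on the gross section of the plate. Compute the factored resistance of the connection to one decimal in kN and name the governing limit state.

Weld metal: throat = 0.707×5 = 3.535 mm, L = 2×109 = 218 mm. φR_n = 0.75 × 0.6 × 480 × 3.535 × 218 = 166.5 kN.
Base metal shear (6 mm plate): yield φR_n = 1.0×0.6×250×6×218 = 196.2 kN; rupture φR_n = 0.75×0.6×400×6×218 = 235.4 kN; take 196.2 kN (yield).
Tension yield (gross): A_g = 48×6 = 288 mm². φR_n = 0.90 × 250 × 288 = 64.8 kN.
Governing: min(166.5, 196.2, 64.8) = 64.8 kN → gross-section yield.

64.8 kN (gross-section yield governs)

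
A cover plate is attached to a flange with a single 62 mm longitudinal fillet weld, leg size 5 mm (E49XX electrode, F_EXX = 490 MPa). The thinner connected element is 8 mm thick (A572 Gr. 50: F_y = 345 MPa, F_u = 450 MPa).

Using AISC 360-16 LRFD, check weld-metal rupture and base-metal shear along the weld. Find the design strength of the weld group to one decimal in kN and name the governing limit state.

Weld metal: throat = 0.707×5 = 3.535 mm, L = 62 mm. φR_n = 0.75 × 0.6 × 490 × 3.535 × 62 = 48.3 kN.
Base metal shear (8 mm plate): yield φR_n = 1.0×0.6×345×8×62 = 102.7 kN; rupture φR_n = 0.75×0.6×450×8×62 = 100.4 kN; take 100.4 kN (rupture).
Governing: min(48.3, 100.4) = 48.3 kN → weld metal.

48.3 kN (weld metal governs)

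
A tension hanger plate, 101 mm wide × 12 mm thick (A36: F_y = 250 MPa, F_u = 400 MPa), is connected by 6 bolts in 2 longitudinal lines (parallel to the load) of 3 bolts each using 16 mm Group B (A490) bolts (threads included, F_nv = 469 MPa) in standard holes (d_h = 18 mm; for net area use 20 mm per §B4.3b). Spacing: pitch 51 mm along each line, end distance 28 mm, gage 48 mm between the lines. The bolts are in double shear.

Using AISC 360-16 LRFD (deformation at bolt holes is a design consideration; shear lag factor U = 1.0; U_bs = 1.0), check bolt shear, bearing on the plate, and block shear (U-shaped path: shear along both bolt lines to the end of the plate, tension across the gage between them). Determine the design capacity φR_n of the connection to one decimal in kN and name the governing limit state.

446.4 kN (block shear governs)

Bolt shear: A_b = π(16)²/4 = 201.06 mm². φR_n = 0.75 × 469 × 201.06 × 6 × 2 = 848.7 kN.
Bearing (12 mm plate, F_u = 400 MPa): end bolts L_c = 28 − 18/2 = 19, R_n = min(1.2×19×12×400, 2.4×16×12×400) = 109.44 kN/bolt; interior L_c = 51 − 18 = 33, R_n = 184.32 kN/bolt. φR_n = 0.75 × (2×109.44 + 4×184.32) = 717.1 kN.
Block shear: shear path 2×[28+2×51] = 2×130 mm, A_gv = 3120, A_nv = 2×(130 − 2.5×20)×12 = 1920 mm²; tension across gage: (48 − 1×20)×12 = 336 mm². R_n = min(0.6×400×1920, 0.6×250×3120) + 1.0×400×336 = min(460.8, 468) + 134.4 = 595.2 kN. φR_n = 0.75 × 595.2 = 446.4 kN.
Governing: min(848.7, 717.1, 446.4) = 446.4 kN → block shear.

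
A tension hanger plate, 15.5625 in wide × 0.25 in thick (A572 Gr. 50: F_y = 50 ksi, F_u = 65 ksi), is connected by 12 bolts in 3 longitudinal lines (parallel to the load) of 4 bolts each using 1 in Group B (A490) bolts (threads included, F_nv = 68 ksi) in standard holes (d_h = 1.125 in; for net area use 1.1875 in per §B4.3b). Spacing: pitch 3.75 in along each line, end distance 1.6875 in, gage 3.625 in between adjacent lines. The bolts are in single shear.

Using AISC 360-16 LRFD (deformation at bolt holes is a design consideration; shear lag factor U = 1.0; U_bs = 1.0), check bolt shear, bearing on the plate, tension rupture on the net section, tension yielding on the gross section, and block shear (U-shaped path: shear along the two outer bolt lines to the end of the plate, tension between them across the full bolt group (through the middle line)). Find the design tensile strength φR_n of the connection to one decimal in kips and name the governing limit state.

Bolt shear: A_b = π(1)²/4 = 0.7854 in². φR_n = 0.75 × 68 × 0.7854 × 12 × 1 = 480.7 kips.
Bearing (0.25 in plate, F_u = 65 ksi): end bolts L_c = 1.6875 − 1.125/2 = 1.125, R_n = min(1.2×1.125×0.25×65, 2.4×1×0.25×65) = 21.938 kips/bolt; interior L_c = 3.75 − 1.125 = 2.625, R_n = 39 kips/bolt. φR_n = 0.75 × (3×21.938 + 9×39) = 312.6 kips.
Tension rupture (net): A_n = (15.5625 − 3×1.1875)×0.25 = 3 in² (U = 1.0, A_e = A_n). φR_n = 0.75 × 65 × 3 = 146.3 kips.
Tension yield (gross): A_g = 15.5625×0.25 = 3.8906 in². φR_n = 0.90 × 50 × 3.8906 = 175.1 kips.
Block shear: shear path 2×[1.6875+3×3.75] = 2×12.9375 in, A_gv = 6.4688, A_nv = 2×(12.9375 − 3.5×1.1875)×0.25 = 4.3906 in²; tension across gage: (7.25 − 2×1.1875)×0.25 = 1.2188 in². R_n = min(0.6×65×4.3906, 0.6×50×6.4688) + 1.0×65×1.2188 = min(171.23, 194.06) + 79.222 = 250.45 kips. φR_n = 0.75 × 250.45 = 187.8 kips.
Governing: min(480.7, 312.6, 146.3, 175.1, 187.8) = 146.3 kips → net-section rupture.

146.3 kips (net-section rupture governs)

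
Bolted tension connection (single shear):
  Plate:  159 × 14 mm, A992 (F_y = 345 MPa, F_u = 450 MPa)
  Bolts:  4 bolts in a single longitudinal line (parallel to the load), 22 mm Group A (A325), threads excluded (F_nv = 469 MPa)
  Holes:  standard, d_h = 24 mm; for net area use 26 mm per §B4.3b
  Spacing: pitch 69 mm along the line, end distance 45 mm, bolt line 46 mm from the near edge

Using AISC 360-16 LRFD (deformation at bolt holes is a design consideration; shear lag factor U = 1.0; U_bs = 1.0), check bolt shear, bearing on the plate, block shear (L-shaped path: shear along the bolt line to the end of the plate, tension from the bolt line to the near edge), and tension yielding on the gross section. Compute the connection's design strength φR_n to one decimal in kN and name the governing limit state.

Bolt shear: A_b = π(22)²/4 = 380.13 mm². φR_n = 0.75 × 469 × 380.13 × 4 × 1 = 534.8 kN.
Bearing (14 mm plate, F_u = 450 MPa): end bolts L_c = 45 − 24/2 = 33, R_n = min(1.2×33×14×450, 2.4×22×14×450) = 249.48 kN/bolt; interior L_c = 69 − 24 = 45, R_n = 332.64 kN/bolt. φR_n = 0.75 × (1×249.48 + 3×332.64) = 935.6 kN.
Block shear: shear path 1×[45+3×69] = 1×252 mm, A_gv = 3528, A_nv = 1×(252 − 3.5×26)×14 = 2254 mm²; tension to near edge: (46 − 0.5×26)×14 = 462 mm². R_n = min(0.6×450×2254, 0.6×345×3528) + 1.0×450×462 = min(608.58, 730.3) + 207.9 = 816.48 kN. φR_n = 0.75 × 816.48 = 612.4 kN.
Tension yield (gross): A_g = 159×14 = 2226 mm². φR_n = 0.90 × 345 × 2226 = 691.2 kN.
Governing: min(534.8, 935.6, 612.4, 691.2) = 534.8 kN → bolt shear.

534.8 kN (bolt shear governs)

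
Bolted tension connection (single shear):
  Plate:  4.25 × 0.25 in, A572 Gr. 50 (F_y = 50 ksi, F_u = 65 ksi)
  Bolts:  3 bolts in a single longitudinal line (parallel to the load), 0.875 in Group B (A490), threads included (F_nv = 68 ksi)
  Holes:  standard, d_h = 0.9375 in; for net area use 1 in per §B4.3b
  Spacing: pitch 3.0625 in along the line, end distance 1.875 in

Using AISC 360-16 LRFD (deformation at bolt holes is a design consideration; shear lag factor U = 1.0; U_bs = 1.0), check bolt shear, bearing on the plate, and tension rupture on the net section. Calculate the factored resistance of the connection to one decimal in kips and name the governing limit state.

Bolt shear: A_b = π(0.875)²/4 = 0.60132 in². φR_n = 0.75 × 68 × 0.60132 × 3 × 1 = 92.0 kips.
Bearing (0.25 in plate, F_u = 65 ksi): end bolts L_c = 1.875 − 0.9375/2 = 1.40625, R_n = min(1.2×1.40625×0.25×65, 2.4×0.875×0.25×65) = 27.422 kips/bolt; interior L_c = 3.0625 − 0.9375 = 2.125, R_n = 34.125 kips/bolt. φR_n = 0.75 × (1×27.422 + 2×34.125) = 71.8 kips.
Tension rupture (net): A_n = (4.25 − 1×1)×0.25 = 0.8125 in² (U = 1.0, A_e = A_n). φR_n = 0.75 × 65 × 0.8125 = 39.6 kips.
Governing: min(92.0, 71.8, 39.6) = 39.6 kips → net-section rupture.

39.6 kips (net-section rupture governs)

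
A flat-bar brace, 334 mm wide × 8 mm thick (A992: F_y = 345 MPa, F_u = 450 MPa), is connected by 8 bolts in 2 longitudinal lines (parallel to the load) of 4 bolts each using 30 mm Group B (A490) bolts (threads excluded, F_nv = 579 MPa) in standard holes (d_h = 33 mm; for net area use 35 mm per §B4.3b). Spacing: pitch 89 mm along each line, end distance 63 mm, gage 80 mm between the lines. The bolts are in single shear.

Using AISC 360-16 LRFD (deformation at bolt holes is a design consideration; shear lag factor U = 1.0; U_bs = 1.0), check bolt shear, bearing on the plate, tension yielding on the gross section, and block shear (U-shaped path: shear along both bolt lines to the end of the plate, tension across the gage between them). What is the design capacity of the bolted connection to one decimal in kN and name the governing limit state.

793.8 kN (block shear governs)

Bolt shear: A_b = π(30)²/4 = 706.86 mm². φR_n = 0.75 × 579 × 706.86 × 8 × 1 = 2455.6 kN.
Bearing (8 mm plate, F_u = 450 MPa): end bolts L_c = 63 − 33/2 = 46.5, R_n = min(1.2×46.5×8×450, 2.4×30×8×450) = 200.88 kN/bolt; interior L_c = 89 − 33 = 56, R_n = 241.92 kN/bolt. φR_n = 0.75 × (2×200.88 + 6×241.92) = 1390.0 kN.
Tension yield (gross): A_g = 334×8 = 2672 mm². φR_n = 0.90 × 345 × 2672 = 829.7 kN.
Block shear: shear path 2×[63+3×89] = 2×330 mm, A_gv = 5280, A_nv = 2×(330 − 3.5×35)×8 = 3320 mm²; tension across gage: (80 − 1×35)×8 = 360 mm². R_n = min(0.6×450×3320, 0.6×345×5280) + 1.0×450×360 = min(896.4, 1093) + 162 = 1058.4 kN. φR_n = 0.75 × 1058.4 = 793.8 kN.
Governing: min(2455.6, 1390.0, 829.7, 793.8) = 793.8 kN → block shear.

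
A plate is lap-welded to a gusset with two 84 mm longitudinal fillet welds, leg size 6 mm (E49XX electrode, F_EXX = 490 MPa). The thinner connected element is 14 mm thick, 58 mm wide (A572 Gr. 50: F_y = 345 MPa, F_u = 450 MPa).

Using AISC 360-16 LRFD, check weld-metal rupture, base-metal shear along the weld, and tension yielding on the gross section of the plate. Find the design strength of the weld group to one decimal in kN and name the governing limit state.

Weld metal: throat = 0.707×6 = 4.242 mm, L = 2×84 = 168 mm. φR_n = 0.75 × 0.6 × 490 × 4.242 × 168 = 157.1 kN.
Base metal shear (14 mm plate): yield φR_n = 1.0×0.6×345×14×168 = 486.9 kN; rupture φR_n = 0.75×0.6×450×14×168 = 476.3 kN; take 476.3 kN (rupture).
Tension yield (gross): A_g = 58×14 = 812 mm². φR_n = 0.90 × 345 × 812 = 252.1 kN.
Governing: min(157.1, 476.3, 252.1) = 157.1 kN → weld metal.

157.1 kN (weld metal governs)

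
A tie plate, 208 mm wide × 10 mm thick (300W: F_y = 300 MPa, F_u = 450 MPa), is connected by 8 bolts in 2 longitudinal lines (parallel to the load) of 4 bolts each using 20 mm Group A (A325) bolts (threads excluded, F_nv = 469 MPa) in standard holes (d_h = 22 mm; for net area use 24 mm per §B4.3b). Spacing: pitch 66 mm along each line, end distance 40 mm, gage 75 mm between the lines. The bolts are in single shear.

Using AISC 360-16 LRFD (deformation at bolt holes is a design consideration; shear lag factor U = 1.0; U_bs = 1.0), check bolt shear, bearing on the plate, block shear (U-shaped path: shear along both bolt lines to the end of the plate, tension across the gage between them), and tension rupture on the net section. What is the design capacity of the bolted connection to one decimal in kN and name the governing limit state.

540.0 kN (net-section rupture governs)

Bolt shear: A_b = π(20)²/4 = 314.16 mm². φR_n = 0.75 × 469 × 314.16 × 8 × 1 = 884.0 kN.
Bearing (10 mm plate, F_u = 450 MPa): end bolts L_c = 40 − 22/2 = 29, R_n = min(1.2×29×10×450, 2.4×20×10×450) = 156.6 kN/bolt; interior L_c = 66 − 22 = 44, R_n = 216 kN/bolt. φR_n = 0.75 × (2×156.6 + 6×216) = 1206.9 kN.
Block shear: shear path 2×[40+3×66] = 2×238 mm, A_gv = 4760, A_nv = 2×(238 − 3.5×24)×10 = 3080 mm²; tension across gage: (75 − 1×24)×10 = 510 mm². R_n = min(0.6×450×3080, 0.6×300×4760) + 1.0×450×510 = min(831.6, 856.8) + 229.5 = 1061.1 kN. φR_n = 0.75 × 1061.1 = 795.8 kN.
Tension rupture (net): A_n = (208 − 2×24)×10 = 1600 mm² (U = 1.0, A_e = A_n). φR_n = 0.75 × 450 × 1600 = 540.0 kN.
Governing: min(884.0, 1206.9, 795.8, 540.0) = 540.0 kN → net-section rupture.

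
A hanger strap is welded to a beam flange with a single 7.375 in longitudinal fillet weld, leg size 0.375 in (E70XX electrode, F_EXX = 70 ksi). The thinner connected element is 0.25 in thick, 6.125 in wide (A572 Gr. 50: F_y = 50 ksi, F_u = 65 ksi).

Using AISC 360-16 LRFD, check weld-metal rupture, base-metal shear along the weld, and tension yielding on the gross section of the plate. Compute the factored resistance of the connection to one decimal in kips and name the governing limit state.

53.9 kips (base-metal shear governs)

Weld metal: throat = 0.707×0.375 = 0.26513 in, L = 7.375 in. φR_n = 0.75 × 0.6 × 70 × 0.26513 × 7.375 = 61.6 kips.
Base metal shear (0.25 in plate): yield φR_n = 1.0×0.6×50×0.25×7.375 = 55.3 kips; rupture φR_n = 0.75×0.6×65×0.25×7.375 = 53.9 kips; take 53.9 kips (rupture).
Tension yield (gross): A_g = 6.125×0.25 = 1.5313 in². φR_n = 0.90 × 50 × 1.5313 = 68.9 kips.
Governing: min(61.6, 53.9, 68.9) = 53.9 kips → base-metal shear.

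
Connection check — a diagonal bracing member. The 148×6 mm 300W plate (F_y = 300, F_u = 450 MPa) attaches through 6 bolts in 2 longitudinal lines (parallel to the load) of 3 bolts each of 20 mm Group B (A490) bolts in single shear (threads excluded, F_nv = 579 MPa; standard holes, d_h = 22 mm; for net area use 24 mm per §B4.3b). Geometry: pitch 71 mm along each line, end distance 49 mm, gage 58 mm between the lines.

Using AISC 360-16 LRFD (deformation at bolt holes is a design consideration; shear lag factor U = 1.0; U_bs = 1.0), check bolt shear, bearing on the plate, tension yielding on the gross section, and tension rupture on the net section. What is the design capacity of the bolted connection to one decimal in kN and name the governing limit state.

Bolt shear: A_b = π(20)²/4 = 314.16 mm². φR_n = 0.75 × 579 × 314.16 × 6 × 1 = 818.5 kN.
Bearing (6 mm plate, F_u = 450 MPa): end bolts L_c = 49 − 22/2 = 38, R_n = min(1.2×38×6×450, 2.4×20×6×450) = 123.12 kN/bolt; interior L_c = 71 − 22 = 49, R_n = 129.6 kN/bolt. φR_n = 0.75 × (2×123.12 + 4×129.6) = 573.5 kN.
Tension yield (gross): A_g = 148×6 = 888 mm². φR_n = 0.90 × 300 × 888 = 239.8 kN.
Tension rupture (net): A_n = (148 − 2×24)×6 = 600 mm² (U = 1.0, A_e = A_n). φR_n = 0.75 × 450 × 600 = 202.5 kN.
Governing: min(818.5, 573.5, 239.8, 202.5) = 202.5 kN → net-section rupture.

202.5 kN (net-section rupture governs)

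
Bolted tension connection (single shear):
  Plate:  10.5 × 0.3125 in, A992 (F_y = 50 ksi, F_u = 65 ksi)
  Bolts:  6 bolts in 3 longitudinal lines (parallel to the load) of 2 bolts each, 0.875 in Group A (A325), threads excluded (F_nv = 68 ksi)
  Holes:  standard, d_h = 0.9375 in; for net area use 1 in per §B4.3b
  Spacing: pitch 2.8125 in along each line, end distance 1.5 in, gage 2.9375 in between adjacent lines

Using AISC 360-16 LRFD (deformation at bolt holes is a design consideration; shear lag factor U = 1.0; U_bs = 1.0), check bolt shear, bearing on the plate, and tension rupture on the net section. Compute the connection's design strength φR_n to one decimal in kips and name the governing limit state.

114.3 kips (net-section rupture governs)

Bolt shear: A_b = π(0.875)²/4 = 0.60132 in². φR_n = 0.75 × 68 × 0.60132 × 6 × 1 = 184.0 kips.
Bearing (0.3125 in plate, F_u = 65 ksi): end bolts L_c = 1.5 − 0.9375/2 = 1.03125, R_n = min(1.2×1.03125×0.3125×65, 2.4×0.875×0.3125×65) = 25.137 kips/bolt; interior L_c = 2.8125 − 0.9375 = 1.875, R_n = 42.656 kips/bolt. φR_n = 0.75 × (3×25.137 + 3×42.656) = 152.5 kips.
Tension rupture (net): A_n = (10.5 − 3×1)×0.3125 = 2.3438 in² (U = 1.0, A_e = A_n). φR_n = 0.75 × 65 × 2.3438 = 114.3 kips.
Governing: min(184.0, 152.5, 114.3) = 114.3 kips → net-section rupture.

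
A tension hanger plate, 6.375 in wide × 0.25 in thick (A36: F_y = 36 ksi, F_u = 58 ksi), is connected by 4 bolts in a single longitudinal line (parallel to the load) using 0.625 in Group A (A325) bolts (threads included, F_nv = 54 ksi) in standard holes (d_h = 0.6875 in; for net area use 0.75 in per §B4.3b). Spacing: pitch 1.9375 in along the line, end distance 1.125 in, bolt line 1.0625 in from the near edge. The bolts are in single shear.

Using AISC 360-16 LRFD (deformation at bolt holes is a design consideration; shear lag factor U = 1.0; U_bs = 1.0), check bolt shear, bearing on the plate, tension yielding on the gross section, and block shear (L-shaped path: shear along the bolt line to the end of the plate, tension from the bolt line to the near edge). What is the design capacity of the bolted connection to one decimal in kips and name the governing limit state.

35.6 kips (block shear governs)

Bolt shear: A_b = π(0.625)²/4 = 0.3068 in². φR_n = 0.75 × 54 × 0.3068 × 4 × 1 = 49.7 kips.
Bearing (0.25 in plate, F_u = 58 ksi): end bolts L_c = 1.125 − 0.6875/2 = 0.78125, R_n = min(1.2×0.78125×0.25×58, 2.4×0.625×0.25×58) = 13.594 kips/bolt; interior L_c = 1.9375 − 0.6875 = 1.25, R_n = 21.75 kips/bolt. φR_n = 0.75 × (1×13.594 + 3×21.75) = 59.1 kips.
Tension yield (gross): A_g = 6.375×0.25 = 1.5938 in². φR_n = 0.90 × 36 × 1.5938 = 51.6 kips.
Block shear: shear path 1×[1.125+3×1.9375] = 1×6.9375 in, A_gv = 1.7344, A_nv = 1×(6.9375 − 3.5×0.75)×0.25 = 1.0781 in²; tension to near edge: (1.0625 − 0.5×0.75)×0.25 = 0.17188 in². R_n = min(0.6×58×1.0781, 0.6×36×1.7344) + 1.0×58×0.17188 = min(37.518, 37.463) + 9.969 = 47.432 kips. φR_n = 0.75 × 47.432 = 35.6 kips.
Governing: min(49.7, 59.1, 51.6, 35.6) = 35.6 kips → block shear.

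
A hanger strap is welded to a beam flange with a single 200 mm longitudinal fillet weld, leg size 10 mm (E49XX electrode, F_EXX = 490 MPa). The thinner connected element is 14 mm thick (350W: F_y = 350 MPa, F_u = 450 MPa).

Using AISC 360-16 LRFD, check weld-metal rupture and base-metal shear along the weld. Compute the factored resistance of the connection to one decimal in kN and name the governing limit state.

311.8 kN (weld metal governs)

Weld metal: throat = 0.707×10 = 7.07 mm, L = 200 mm. φR_n = 0.75 × 0.6 × 490 × 7.07 × 200 = 311.8 kN.
Base metal shear (14 mm plate): yield φR_n = 1.0×0.6×350×14×200 = 588.0 kN; rupture φR_n = 0.75×0.6×450×14×200 = 567.0 kN; take 567.0 kN (rupture).
Governing: min(311.8, 567.0) = 311.8 kN → weld metal.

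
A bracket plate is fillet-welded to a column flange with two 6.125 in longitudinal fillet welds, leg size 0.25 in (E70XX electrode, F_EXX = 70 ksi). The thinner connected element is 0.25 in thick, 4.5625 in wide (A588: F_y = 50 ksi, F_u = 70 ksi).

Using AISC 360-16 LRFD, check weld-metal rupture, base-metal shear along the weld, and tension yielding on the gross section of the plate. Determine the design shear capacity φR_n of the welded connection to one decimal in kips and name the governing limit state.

51.3 kips (gross-section yield governs)

Weld metal: throat = 0.707×0.25 = 0.17675 in, L = 2×6.125 = 12.25 in. φR_n = 0.75 × 0.6 × 70 × 0.17675 × 12.25 = 68.2 kips.
Base metal shear (0.25 in plate): yield φR_n = 1.0×0.6×50×0.25×12.25 = 91.9 kips; rupture φR_n = 0.75×0.6×70×0.25×12.25 = 96.5 kips; take 91.9 kips (yield).
Tension yield (gross): A_g = 4.5625×0.25 = 1.1406 in². φR_n = 0.90 × 50 × 1.1406 = 51.3 kips.
Governing: min(68.2, 91.9, 51.3) = 51.3 kips → gross-section yield.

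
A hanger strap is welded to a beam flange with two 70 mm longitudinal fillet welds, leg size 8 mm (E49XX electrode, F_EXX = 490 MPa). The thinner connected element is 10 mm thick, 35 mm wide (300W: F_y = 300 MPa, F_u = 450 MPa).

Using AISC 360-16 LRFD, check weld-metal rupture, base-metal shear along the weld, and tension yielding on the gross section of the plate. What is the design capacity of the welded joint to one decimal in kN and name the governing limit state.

Weld metal: throat = 0.707×8 = 5.656 mm, L = 2×70 = 140 mm. φR_n = 0.75 × 0.6 × 490 × 5.656 × 140 = 174.6 kN.
Base metal shear (10 mm plate): yield φR_n = 1.0×0.6×300×10×140 = 252.0 kN; rupture φR_n = 0.75×0.6×450×10×140 = 283.5 kN; take 252.0 kN (yield).
Tension yield (gross): A_g = 35×10 = 350 mm². φR_n = 0.90 × 300 × 350 = 94.5 kN.
Governing: min(174.6, 252.0, 94.5) = 94.5 kN → gross-section yield.

94.5 kN (gross-section yield governs)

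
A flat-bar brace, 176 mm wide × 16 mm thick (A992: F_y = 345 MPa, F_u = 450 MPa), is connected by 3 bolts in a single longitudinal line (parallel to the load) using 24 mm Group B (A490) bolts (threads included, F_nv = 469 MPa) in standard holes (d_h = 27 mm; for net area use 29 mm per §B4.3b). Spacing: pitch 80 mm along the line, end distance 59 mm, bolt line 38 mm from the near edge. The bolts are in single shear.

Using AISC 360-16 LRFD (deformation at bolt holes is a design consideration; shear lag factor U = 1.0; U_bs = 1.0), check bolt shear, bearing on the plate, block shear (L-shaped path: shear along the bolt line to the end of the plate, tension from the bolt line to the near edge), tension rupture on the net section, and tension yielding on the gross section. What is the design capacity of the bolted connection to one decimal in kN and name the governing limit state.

477.4 kN (bolt shear governs)

Bolt shear: A_b = π(24)²/4 = 452.39 mm². φR_n = 0.75 × 469 × 452.39 × 3 × 1 = 477.4 kN.
Bearing (16 mm plate, F_u = 450 MPa): end bolts L_c = 59 − 27/2 = 45.5, R_n = min(1.2×45.5×16×450, 2.4×24×16×450) = 393.12 kN/bolt; interior L_c = 80 − 27 = 53, R_n = 414.72 kN/bolt. φR_n = 0.75 × (1×393.12 + 2×414.72) = 916.9 kN.
Block shear: shear path 1×[59+2×80] = 1×219 mm, A_gv = 3504, A_nv = 1×(219 − 2.5×29)×16 = 2344 mm²; tension to near edge: (38 − 0.5×29)×16 = 376 mm². R_n = min(0.6×450×2344, 0.6×345×3504) + 1.0×450×376 = min(632.88, 725.33) + 169.2 = 802.08 kN. φR_n = 0.75 × 802.08 = 601.6 kN.
Tension rupture (net): A_n = (176 − 1×29)×16 = 2352 mm² (U = 1.0, A_e = A_n). φR_n = 0.75 × 450 × 2352 = 793.8 kN.
Tension yield (gross): A_g = 176×16 = 2816 mm². φR_n = 0.90 × 345 × 2816 = 874.4 kN.
Governing: min(477.4, 916.9, 601.6, 793.8, 874.4) = 477.4 kN → bolt shear.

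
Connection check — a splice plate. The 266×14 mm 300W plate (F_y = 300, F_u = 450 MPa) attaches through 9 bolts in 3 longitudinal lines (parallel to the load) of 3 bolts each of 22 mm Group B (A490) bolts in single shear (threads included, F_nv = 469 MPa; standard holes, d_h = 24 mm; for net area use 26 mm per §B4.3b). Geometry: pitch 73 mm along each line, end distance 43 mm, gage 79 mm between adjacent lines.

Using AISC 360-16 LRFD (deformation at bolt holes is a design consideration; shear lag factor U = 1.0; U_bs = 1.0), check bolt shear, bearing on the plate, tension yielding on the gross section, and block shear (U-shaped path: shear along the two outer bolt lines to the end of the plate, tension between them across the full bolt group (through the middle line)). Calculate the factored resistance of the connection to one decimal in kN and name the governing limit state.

Bolt shear: A_b = π(22)²/4 = 380.13 mm². φR_n = 0.75 × 469 × 380.13 × 9 × 1 = 1203.4 kN.
Bearing (14 mm plate, F_u = 450 MPa): end bolts L_c = 43 − 24/2 = 31, R_n = min(1.2×31×14×450, 2.4×22×14×450) = 234.36 kN/bolt; interior L_c = 73 − 24 = 49, R_n = 332.64 kN/bolt. φR_n = 0.75 × (3×234.36 + 6×332.64) = 2024.2 kN.
Tension yield (gross): A_g = 266×14 = 3724 mm². φR_n = 0.90 × 300 × 3724 = 1005.5 kN.
Block shear: shear path 2×[43+2×73] = 2×189 mm, A_gv = 5292, A_nv = 2×(189 − 2.5×26)×14 = 3472 mm²; tension across gage: (158 − 2×26)×14 = 1484 mm². R_n = min(0.6×450×3472, 0.6×300×5292) + 1.0×450×1484 = min(937.44, 952.56) + 667.8 = 1605.2 kN. φR_n = 0.75 × 1605.2 = 1203.9 kN.
Governing: min(1203.4, 2024.2, 1005.5, 1203.9) = 1005.5 kN → gross-section yield.

1005.5 kN (gross-section yield governs)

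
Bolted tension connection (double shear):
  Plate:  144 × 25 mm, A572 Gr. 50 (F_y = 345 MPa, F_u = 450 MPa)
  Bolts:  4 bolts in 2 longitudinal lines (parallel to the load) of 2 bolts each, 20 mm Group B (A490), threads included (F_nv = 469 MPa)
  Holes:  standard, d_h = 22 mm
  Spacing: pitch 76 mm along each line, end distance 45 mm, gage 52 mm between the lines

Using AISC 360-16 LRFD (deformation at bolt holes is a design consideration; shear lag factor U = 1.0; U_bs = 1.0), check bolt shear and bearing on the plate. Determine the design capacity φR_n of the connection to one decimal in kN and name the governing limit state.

Bolt shear: A_b = π(20)²/4 = 314.16 mm². φR_n = 0.75 × 469 × 314.16 × 4 × 2 = 884.0 kN.
Bearing (25 mm plate, F_u = 450 MPa): end bolts L_c = 45 − 22/2 = 34, R_n = min(1.2×34×25×450, 2.4×20×25×450) = 459 kN/bolt; interior L_c = 76 − 22 = 54, R_n = 540 kN/bolt. φR_n = 0.75 × (2×459 + 2×540) = 1498.5 kN.
Governing: min(884.0, 1498.5) = 884.0 kN → bolt shear.

884.0 kN (bolt shear governs)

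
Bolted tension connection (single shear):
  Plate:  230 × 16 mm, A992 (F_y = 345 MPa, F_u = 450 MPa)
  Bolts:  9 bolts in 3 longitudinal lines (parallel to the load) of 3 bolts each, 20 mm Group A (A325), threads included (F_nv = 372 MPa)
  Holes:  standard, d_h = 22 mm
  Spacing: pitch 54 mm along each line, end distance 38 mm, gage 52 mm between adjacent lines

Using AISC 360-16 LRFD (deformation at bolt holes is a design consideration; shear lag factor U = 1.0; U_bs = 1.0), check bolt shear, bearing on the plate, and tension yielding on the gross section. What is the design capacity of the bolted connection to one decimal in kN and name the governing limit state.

Bolt shear: A_b = π(20)²/4 = 314.16 mm². φR_n = 0.75 × 372 × 314.16 × 9 × 1 = 788.9 kN.
Bearing (16 mm plate, F_u = 450 MPa): end bolts L_c = 38 − 22/2 = 27, R_n = min(1.2×27×16×450, 2.4×20×16×450) = 233.28 kN/bolt; interior L_c = 54 − 22 = 32, R_n = 276.48 kN/bolt. φR_n = 0.75 × (3×233.28 + 6×276.48) = 1769.0 kN.
Tension yield (gross): A_g = 230×16 = 3680 mm². φR_n = 0.90 × 345 × 3680 = 1142.6 kN.
Governing: min(788.9, 1769.0, 1142.6) = 788.9 kN → bolt shear.

788.9 kN (bolt shear governs)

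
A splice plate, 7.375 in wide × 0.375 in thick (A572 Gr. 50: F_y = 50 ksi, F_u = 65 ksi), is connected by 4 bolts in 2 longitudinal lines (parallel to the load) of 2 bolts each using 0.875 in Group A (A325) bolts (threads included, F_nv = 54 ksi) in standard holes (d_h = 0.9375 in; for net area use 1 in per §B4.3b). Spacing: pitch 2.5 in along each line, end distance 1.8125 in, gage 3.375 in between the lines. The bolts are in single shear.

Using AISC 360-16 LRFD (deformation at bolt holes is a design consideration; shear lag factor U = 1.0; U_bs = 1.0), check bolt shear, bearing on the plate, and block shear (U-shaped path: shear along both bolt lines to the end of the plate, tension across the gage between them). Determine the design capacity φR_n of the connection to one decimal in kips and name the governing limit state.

97.4 kips (bolt shear governs)

Bolt shear: A_b = π(0.875)²/4 = 0.60132 in². φR_n = 0.75 × 54 × 0.60132 × 4 × 1 = 97.4 kips.
Bearing (0.375 in plate, F_u = 65 ksi): end bolts L_c = 1.8125 − 0.9375/2 = 1.34375, R_n = min(1.2×1.34375×0.375×65, 2.4×0.875×0.375×65) = 39.305 kips/bolt; interior L_c = 2.5 − 0.9375 = 1.5625, R_n = 45.703 kips/bolt. φR_n = 0.75 × (2×39.305 + 2×45.703) = 127.5 kips.
Block shear: shear path 2×[1.8125+1×2.5] = 2×4.3125 in, A_gv = 3.2344, A_nv = 2×(4.3125 − 1.5×1)×0.375 = 2.1094 in²; tension across gage: (3.375 − 1×1)×0.375 = 0.89063 in². R_n = min(0.6×65×2.1094, 0.6×50×3.2344) + 1.0×65×0.89063 = min(82.267, 97.032) + 57.891 = 140.16 kips. φR_n = 0.75 × 140.16 = 105.1 kips.
Governing: min(97.4, 127.5, 105.1) = 97.4 kips → bolt shear.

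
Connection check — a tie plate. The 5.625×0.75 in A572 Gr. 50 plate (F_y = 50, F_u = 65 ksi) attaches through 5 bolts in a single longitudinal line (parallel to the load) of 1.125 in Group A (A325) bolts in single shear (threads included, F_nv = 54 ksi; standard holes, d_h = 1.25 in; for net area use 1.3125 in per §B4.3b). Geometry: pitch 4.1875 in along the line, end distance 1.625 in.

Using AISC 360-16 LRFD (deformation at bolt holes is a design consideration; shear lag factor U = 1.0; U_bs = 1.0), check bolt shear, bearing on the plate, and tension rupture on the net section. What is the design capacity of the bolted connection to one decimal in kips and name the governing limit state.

157.7 kips (net-section rupture governs)

Bolt shear: A_b = π(1.125)²/4 = 0.99402 in². φR_n = 0.75 × 54 × 0.99402 × 5 × 1 = 201.3 kips.
Bearing (0.75 in plate, F_u = 65 ksi): end bolts L_c = 1.625 − 1.25/2 = 1, R_n = min(1.2×1×0.75×65, 2.4×1.125×0.75×65) = 58.5 kips/bolt; interior L_c = 4.1875 − 1.25 = 2.9375, R_n = 131.63 kips/bolt. φR_n = 0.75 × (1×58.5 + 4×131.63) = 438.8 kips.
Tension rupture (net): A_n = (5.625 − 1×1.3125)×0.75 = 3.2344 in² (U = 1.0, A_e = A_n). φR_n = 0.75 × 65 × 3.2344 = 157.7 kips.
Governing: min(201.3, 438.8, 157.7) = 157.7 kips → net-section rupture.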